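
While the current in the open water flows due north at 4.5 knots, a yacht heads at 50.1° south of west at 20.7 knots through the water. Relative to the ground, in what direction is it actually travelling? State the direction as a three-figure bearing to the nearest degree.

Taking east as x and north as y: velocity relative to the water = (-13.278, -15.880) knots; the water relative to ground = (0.000, 4.500) knots.
Velocity relative to ground = (-13.278, -15.880) + (0.000, 4.500) = (-13.278, -11.380) knots.
Bearing = atan2(-13.28, -11.38) = 229.40° clockwise from north.

229°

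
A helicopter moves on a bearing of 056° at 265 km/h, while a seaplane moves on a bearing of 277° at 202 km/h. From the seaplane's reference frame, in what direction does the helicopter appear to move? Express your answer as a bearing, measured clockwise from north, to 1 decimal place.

Taking east as x and north as y: helicopter velocity = (219.695, 148.186) km/h; seaplane velocity = (-200.494, 24.618) km/h.
Velocity of helicopter relative to seaplane = (219.695, 148.186) − (-200.494, 24.618) = (420.189, 123.569) km/h.
Bearing = atan2(420.19, 123.57) = 73.61° clockwise from north.

073.6°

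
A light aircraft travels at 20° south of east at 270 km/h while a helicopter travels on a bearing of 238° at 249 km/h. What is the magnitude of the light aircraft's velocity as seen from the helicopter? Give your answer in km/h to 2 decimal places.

466.56 km/h

Taking east as x and north as y: light aircraft velocity = (253.717, -92.345) km/h; helicopter velocity = (-211.164, -131.950) km/h.
Velocity of light aircraft relative to helicopter = (253.717, -92.345) − (-211.164, -131.950) = (464.881, 39.604) km/h.
Magnitude = |(464.881, 39.604)| = 466.565 km/h.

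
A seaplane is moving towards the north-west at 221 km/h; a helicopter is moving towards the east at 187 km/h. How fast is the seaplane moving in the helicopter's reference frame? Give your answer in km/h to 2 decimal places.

377.17 km/h

Taking east as x and north as y: seaplane velocity = (-156.271, 156.271) km/h; helicopter velocity = (187.000, 0.000) km/h.
Velocity of seaplane relative to helicopter = (-156.271, 156.271) − (187.000, 0.000) = (-343.271, 156.271) km/h.
Magnitude = |(-343.271, 156.271)| = 377.167 km/h.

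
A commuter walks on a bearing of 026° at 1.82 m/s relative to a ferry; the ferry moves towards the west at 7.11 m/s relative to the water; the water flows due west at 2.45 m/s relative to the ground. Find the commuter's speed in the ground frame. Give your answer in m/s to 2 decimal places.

In east/north components (m/s): commuter relative to ferry = (0.798, 1.636); ferry relative to water = (-7.110, 0.000); water relative to ground = (-2.450, 0.000).
Sum = (-8.762, 1.636) m/s.
Speed = |(-8.762, 1.636)| = 8.914 m/s.

8.91 m/s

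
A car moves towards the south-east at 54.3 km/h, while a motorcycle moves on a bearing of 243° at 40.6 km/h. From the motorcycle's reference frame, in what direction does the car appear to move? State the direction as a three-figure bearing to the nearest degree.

105°

Taking east as x and north as y: car velocity = (38.396, -38.396) km/h; motorcycle velocity = (-36.175, -18.432) km/h.
Velocity of car relative to motorcycle = (38.396, -38.396) − (-36.175, -18.432) = (74.571, -19.964) km/h.
Bearing = atan2(74.57, -19.96) = 104.99° clockwise from north.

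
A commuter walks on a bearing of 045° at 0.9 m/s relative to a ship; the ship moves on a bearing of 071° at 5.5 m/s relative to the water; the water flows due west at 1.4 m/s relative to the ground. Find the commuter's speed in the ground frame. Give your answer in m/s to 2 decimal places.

In east/north components (m/s): commuter relative to ship = (0.636, 0.636); ship relative to water = (5.200, 1.791); water relative to ground = (-1.400, 0.000).
Sum = (4.437, 2.427) m/s.
Speed = |(4.437, 2.427)| = 5.057 m/s.

5.06 m/s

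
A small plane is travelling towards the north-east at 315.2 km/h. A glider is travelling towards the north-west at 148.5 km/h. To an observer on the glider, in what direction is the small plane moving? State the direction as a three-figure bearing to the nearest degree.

Taking east as x and north as y: small plane velocity = (222.880, 222.880) km/h; glider velocity = (-105.005, 105.005) km/h.
Velocity of small plane relative to glider = (222.880, 222.880) − (-105.005, 105.005) = (327.885, 117.875) km/h.
Bearing = atan2(327.89, 117.87) = 70.23° clockwise from north.

070°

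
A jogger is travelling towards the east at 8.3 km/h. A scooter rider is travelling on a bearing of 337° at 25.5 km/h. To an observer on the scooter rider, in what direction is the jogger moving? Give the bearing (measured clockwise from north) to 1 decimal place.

142.1°

Taking east as x and north as y: jogger velocity = (8.300, 0.000) km/h; scooter rider velocity = (-9.964, 23.473) km/h.
Velocity of jogger relative to scooter rider = (8.300, 0.000) − (-9.964, 23.473) = (18.264, -23.473) km/h.
Bearing = atan2(18.26, -23.47) = 142.11° clockwise from north.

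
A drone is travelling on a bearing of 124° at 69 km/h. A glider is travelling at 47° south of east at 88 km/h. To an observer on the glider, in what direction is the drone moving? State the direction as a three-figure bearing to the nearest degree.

354°

Taking east as x and north as y: drone velocity = (57.204, -38.584) km/h; glider velocity = (60.016, -64.359) km/h.
Velocity of drone relative to glider = (57.204, -38.584) − (60.016, -64.359) = (-2.812, 25.775) km/h.
Bearing = atan2(-2.81, 25.77) = 353.77° clockwise from north.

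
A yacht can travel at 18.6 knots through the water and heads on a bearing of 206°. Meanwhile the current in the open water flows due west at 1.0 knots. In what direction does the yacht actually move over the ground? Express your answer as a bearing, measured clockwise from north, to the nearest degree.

Taking east as x and north as y: velocity relative to the water = (-8.154, -16.718) knots; the water relative to ground = (-1.000, 0.000) knots.
Velocity relative to ground = (-8.154, -16.718) + (-1.000, 0.000) = (-9.154, -16.718) knots.
Bearing = atan2(-9.15, -16.72) = 208.70° clockwise from north.

209°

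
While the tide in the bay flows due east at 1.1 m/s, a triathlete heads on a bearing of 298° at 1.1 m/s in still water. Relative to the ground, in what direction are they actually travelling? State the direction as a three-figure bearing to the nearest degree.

Taking east as x and north as y: velocity relative to the water = (-0.971, 0.516) m/s; the water relative to ground = (1.100, 0.000) m/s.
Velocity relative to ground = (-0.971, 0.516) + (1.100, 0.000) = (0.129, 0.516) m/s.
Bearing = atan2(0.13, 0.52) = 14.00° clockwise from north.

014°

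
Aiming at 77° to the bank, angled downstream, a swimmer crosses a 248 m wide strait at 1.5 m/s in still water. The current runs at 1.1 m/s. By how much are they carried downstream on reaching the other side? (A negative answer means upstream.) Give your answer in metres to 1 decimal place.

243.9 m

Perpendicular speed = 1.462 m/s; crossing time = 248 / 1.462 = 169.682 s.
Net downstream speed = 1.437 m/s.
Drift = 1.437 × 169.682 = 243.906 m (downstream).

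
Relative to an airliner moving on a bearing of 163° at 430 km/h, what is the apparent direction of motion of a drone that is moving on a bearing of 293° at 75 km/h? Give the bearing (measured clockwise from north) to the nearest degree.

Taking east as x and north as y: drone velocity = (-69.038, 29.305) km/h; airliner velocity = (125.720, -411.211) km/h.
Velocity of drone relative to airliner = (-69.038, 29.305) − (125.720, -411.211) = (-194.758, 440.516) km/h.
Bearing = atan2(-194.76, 440.52) = 336.15° clockwise from north.

336°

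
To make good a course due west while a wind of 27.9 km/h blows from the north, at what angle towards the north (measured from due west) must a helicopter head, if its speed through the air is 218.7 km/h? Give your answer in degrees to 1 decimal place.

7.3°

The wind pushes perpendicular to the desired track; the heading must have a component into the wind equal to 27.9 km/h: 218.7 sin θ = 27.9.
sin θ = 0.1276, so θ = 7.329°.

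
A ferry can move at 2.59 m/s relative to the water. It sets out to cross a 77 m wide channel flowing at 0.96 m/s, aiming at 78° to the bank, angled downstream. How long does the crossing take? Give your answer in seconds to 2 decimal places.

The component of the ferry's velocity perpendicular to the bank is 2.59 × sin 78° = 2.533 m/s.
The flow acts along the bank and has no component across it.
Time = 77 / 2.533 = 30.394 s.

30.39 s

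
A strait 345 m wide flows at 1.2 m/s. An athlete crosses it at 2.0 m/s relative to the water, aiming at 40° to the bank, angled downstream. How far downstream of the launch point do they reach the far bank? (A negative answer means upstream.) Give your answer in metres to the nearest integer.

733 m

Perpendicular speed = 1.286 m/s; crossing time = 345 / 1.286 = 268.362 s.
Net downstream speed = 2.732 m/s.
Drift = 2.732 × 268.362 = 733.190 m (downstream).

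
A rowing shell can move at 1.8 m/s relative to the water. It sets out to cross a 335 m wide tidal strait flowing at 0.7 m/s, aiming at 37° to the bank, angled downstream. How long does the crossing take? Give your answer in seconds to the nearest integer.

309 s

The component of the rowing shell's velocity perpendicular to the bank is 1.8 × sin 37° = 1.083 m/s.
The flow acts along the bank and has no component across it.
Time = 335 / 1.083 = 309.250 s.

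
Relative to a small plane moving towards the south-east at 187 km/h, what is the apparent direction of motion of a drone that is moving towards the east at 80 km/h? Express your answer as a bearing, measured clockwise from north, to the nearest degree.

338°

Taking east as x and north as y: drone velocity = (80.000, 0.000) km/h; small plane velocity = (132.229, -132.229) km/h.
Velocity of drone relative to small plane = (80.000, 0.000) − (132.229, -132.229) = (-52.229, 132.229) km/h.
Bearing = atan2(-52.23, 132.23) = 338.45° clockwise from north.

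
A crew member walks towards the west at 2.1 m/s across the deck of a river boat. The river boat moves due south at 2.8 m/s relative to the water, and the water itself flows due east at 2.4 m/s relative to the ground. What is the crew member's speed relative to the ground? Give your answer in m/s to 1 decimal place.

2.8 m/s

In east/north components (m/s): crew member relative to river boat = (-2.100, 0.000); river boat relative to water = (0.000, -2.800); water relative to ground = (2.400, 0.000).
Sum = (0.300, -2.800) m/s.
Speed = |(0.300, -2.800)| = 2.816 m/s.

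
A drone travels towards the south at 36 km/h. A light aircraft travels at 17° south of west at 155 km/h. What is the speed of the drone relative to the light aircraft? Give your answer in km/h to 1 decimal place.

148.5 km/h

Taking east as x and north as y: drone velocity = (0.000, -36.000) km/h; light aircraft velocity = (-148.227, -45.318) km/h.
Velocity of drone relative to light aircraft = (0.000, -36.000) − (-148.227, -45.318) = (148.227, 9.318) km/h.
Magnitude = |(148.227, 9.318)| = 148.520 km/h.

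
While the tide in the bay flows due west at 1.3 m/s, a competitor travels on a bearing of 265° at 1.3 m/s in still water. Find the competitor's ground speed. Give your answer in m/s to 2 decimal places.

2.60 m/s

Taking east as x and north as y: velocity relative to the water = (-1.295, -0.113) m/s; the water relative to ground = (-1.300, 0.000) m/s.
Velocity relative to ground = (-1.295, -0.113) + (-1.300, 0.000) = (-2.595, -0.113) m/s.
Speed = |(-2.595, -0.113)| = 2.598 m/s.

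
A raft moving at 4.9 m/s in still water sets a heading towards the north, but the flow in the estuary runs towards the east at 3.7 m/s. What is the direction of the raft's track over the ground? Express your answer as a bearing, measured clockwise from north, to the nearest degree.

037°

Taking east as x and north as y: velocity relative to the water = (0.000, 4.900) m/s; the water relative to ground = (3.700, 0.000) m/s.
Velocity relative to ground = (0.000, 4.900) + (3.700, 0.000) = (3.700, 4.900) m/s.
Bearing = atan2(3.70, 4.90) = 37.06° clockwise from north.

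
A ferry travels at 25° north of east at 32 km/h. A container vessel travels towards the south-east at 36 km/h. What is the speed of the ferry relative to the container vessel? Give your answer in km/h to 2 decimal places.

39.14 km/h

Taking east as x and north as y: ferry velocity = (29.002, 13.524) km/h; container vessel velocity = (25.456, -25.456) km/h.
Velocity of ferry relative to container vessel = (29.002, 13.524) − (25.456, -25.456) = (3.546, 38.980) km/h.
Magnitude = |(3.546, 38.980)| = 39.141 km/h.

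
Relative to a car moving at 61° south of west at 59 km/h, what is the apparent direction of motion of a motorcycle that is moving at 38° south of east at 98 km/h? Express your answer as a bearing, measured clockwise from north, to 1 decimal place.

094.7°

Taking east as x and north as y: motorcycle velocity = (77.225, -60.335) km/h; car velocity = (-28.604, -51.603) km/h.
Velocity of motorcycle relative to car = (77.225, -60.335) − (-28.604, -51.603) = (105.829, -8.732) km/h.
Bearing = atan2(105.83, -8.73) = 94.72° clockwise from north.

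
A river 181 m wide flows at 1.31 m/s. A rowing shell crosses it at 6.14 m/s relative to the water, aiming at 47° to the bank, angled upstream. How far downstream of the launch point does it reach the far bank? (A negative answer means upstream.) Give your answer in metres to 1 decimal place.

Perpendicular speed = 4.491 m/s; crossing time = 181 / 4.491 = 40.307 s.
Net downstream speed = -2.877 m/s.
Drift = -2.877 × 40.307 = -115.983 m (upstream).

-116.0 m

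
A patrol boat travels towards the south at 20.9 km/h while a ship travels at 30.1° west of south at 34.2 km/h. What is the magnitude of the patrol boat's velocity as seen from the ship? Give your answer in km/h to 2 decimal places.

19.23 km/h

Taking east as x and north as y: patrol boat velocity = (0.000, -20.900) km/h; ship velocity = (-17.152, -29.588) km/h.
Velocity of patrol boat relative to ship = (0.000, -20.900) − (-17.152, -29.588) = (17.152, 8.688) km/h.
Magnitude = |(17.152, 8.688)| = 19.227 km/h.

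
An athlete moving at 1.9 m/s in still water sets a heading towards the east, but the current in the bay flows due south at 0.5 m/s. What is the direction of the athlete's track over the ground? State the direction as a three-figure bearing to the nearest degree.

105°

Taking east as x and north as y: velocity relative to the water = (1.900, 0.000) m/s; the water relative to ground = (0.000, -0.500) m/s.
Velocity relative to ground = (1.900, 0.000) + (0.000, -0.500) = (1.900, -0.500) m/s.
Bearing = atan2(1.90, -0.50) = 104.74° clockwise from north.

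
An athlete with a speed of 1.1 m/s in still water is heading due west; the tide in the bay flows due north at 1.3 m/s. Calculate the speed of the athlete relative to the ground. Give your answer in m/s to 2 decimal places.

Taking east as x and north as y: velocity relative to the water = (-1.100, 0.000) m/s; the water relative to ground = (0.000, 1.300) m/s.
Velocity relative to ground = (-1.100, 0.000) + (0.000, 1.300) = (-1.100, 1.300) m/s.
Speed = |(-1.100, 1.300)| = 1.703 m/s.

1.70 m/s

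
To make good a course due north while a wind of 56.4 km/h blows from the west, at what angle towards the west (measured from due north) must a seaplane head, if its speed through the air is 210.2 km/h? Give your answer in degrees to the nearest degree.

16°

The wind pushes perpendicular to the desired track; the heading must have a component into the wind equal to 56.4 km/h: 210.2 sin θ = 56.4.
sin θ = 0.2683, so θ = 15.564°.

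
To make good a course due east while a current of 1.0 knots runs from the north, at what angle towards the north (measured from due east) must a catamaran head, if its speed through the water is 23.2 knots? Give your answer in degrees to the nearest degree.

The current pushes perpendicular to the desired track; the heading must have a component into the current equal to 1.0 knots: 23.2 sin θ = 1.0.
sin θ = 0.0431, so θ = 2.470°.

2°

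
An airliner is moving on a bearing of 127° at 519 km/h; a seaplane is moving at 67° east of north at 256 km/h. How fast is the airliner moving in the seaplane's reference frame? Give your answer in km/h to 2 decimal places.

Taking east as x and north as y: airliner velocity = (414.492, -312.342) km/h; seaplane velocity = (235.649, 100.027) km/h.
Velocity of airliner relative to seaplane = (414.492, -312.342) − (235.649, 100.027) = (178.843, -412.369) km/h.
Magnitude = |(178.843, -412.369)| = 449.481 km/h.

449.48 km/h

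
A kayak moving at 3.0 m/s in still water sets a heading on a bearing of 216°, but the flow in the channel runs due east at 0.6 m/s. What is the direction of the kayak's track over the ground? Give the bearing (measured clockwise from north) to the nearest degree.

206°

Taking east as x and north as y: velocity relative to the water = (-1.763, -2.427) m/s; the water relative to ground = (0.600, 0.000) m/s.
Velocity relative to ground = (-1.763, -2.427) + (0.600, 0.000) = (-1.163, -2.427) m/s.
Bearing = atan2(-1.16, -2.43) = 205.61° clockwise from north.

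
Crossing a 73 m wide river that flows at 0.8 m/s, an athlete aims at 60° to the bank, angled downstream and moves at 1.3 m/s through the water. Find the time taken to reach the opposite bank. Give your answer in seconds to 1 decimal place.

64.8 s

The component of the athlete's velocity perpendicular to the bank is 1.3 × sin 60° = 1.126 m/s.
The current is parallel to the bank, so it does not affect the crossing time.
Time = 73 / 1.126 = 64.841 s.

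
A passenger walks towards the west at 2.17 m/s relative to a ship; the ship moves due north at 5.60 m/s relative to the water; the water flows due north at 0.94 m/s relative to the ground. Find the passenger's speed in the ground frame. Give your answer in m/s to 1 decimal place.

6.9 m/s

In east/north components (m/s): passenger relative to ship = (-2.170, 0.000); ship relative to water = (0.000, 5.600); water relative to ground = (0.000, 0.940).
Sum = (-2.170, 6.540) m/s.
Speed = |(-2.170, 6.540)| = 6.891 m/s.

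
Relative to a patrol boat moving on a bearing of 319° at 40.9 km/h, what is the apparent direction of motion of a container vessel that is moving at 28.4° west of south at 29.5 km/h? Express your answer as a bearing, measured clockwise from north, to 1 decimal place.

167.3°

Taking east as x and north as y: container vessel velocity = (-14.031, -25.950) km/h; patrol boat velocity = (-26.833, 30.868) km/h.
Velocity of container vessel relative to patrol boat = (-14.031, -25.950) − (-26.833, 30.868) = (12.802, -56.817) km/h.
Bearing = atan2(12.80, -56.82) = 167.30° clockwise from north.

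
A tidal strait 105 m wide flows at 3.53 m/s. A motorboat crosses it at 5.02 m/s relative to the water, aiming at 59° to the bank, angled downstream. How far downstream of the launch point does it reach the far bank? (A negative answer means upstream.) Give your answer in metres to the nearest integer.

Perpendicular speed = 4.303 m/s; crossing time = 105 / 4.303 = 24.402 s.
Net downstream speed = 6.115 m/s.
Drift = 6.115 × 24.402 = 149.228 m (downstream).

149 m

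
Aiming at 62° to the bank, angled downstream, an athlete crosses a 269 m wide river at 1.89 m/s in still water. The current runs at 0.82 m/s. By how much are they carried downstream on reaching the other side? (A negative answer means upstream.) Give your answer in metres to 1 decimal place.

Perpendicular speed = 1.669 m/s; crossing time = 269 / 1.669 = 161.196 s.
Net downstream speed = 1.707 m/s.
Drift = 1.707 × 161.196 = 275.211 m (downstream).

275.2 m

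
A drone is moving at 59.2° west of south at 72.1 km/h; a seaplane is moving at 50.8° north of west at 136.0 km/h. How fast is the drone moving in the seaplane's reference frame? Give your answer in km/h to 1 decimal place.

Taking east as x and north as y: drone velocity = (-61.931, -36.918) km/h; seaplane velocity = (-85.956, 105.392) km/h.
Velocity of drone relative to seaplane = (-61.931, -36.918) − (-85.956, 105.392) = (24.025, -142.311) km/h.
Magnitude = |(24.025, -142.311)| = 144.324 km/h.

144.3 km/h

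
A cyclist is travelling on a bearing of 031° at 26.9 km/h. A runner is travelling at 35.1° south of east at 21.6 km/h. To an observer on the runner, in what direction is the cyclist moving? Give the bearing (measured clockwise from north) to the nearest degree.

354°

Taking east as x and north as y: cyclist velocity = (13.855, 23.058) km/h; runner velocity = (17.672, -12.420) km/h.
Velocity of cyclist relative to runner = (13.855, 23.058) − (17.672, -12.420) = (-3.818, 35.478) km/h.
Bearing = atan2(-3.82, 35.48) = 353.86° clockwise from north.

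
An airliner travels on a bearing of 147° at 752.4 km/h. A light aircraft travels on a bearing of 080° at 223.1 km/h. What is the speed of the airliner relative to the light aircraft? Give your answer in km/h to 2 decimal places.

696.21 km/h

Taking east as x and north as y: airliner velocity = (409.786, -631.016) km/h; light aircraft velocity = (219.711, 38.741) km/h.
Velocity of airliner relative to light aircraft = (409.786, -631.016) − (219.711, 38.741) = (190.076, -669.757) km/h.
Magnitude = |(190.076, -669.757)| = 696.206 km/h.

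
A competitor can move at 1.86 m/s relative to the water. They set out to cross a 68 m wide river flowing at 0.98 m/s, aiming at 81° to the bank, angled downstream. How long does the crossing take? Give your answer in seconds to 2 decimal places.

The component of the competitor's velocity perpendicular to the bank is 1.86 × sin 81° = 1.837 m/s.
The flow acts along the bank and has no component across it.
Time = 68 / 1.837 = 37.015 s.

37.01 s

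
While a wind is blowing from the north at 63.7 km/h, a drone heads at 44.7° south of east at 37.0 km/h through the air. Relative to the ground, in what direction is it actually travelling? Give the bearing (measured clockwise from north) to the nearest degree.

164°

Taking east as x and north as y: velocity relative to the air = (26.300, -26.026) km/h; the air relative to ground = (0.000, -63.700) km/h.
Velocity relative to ground = (26.300, -26.026) + (0.000, -63.700) = (26.300, -89.726) km/h.
Bearing = atan2(26.30, -89.73) = 163.66° clockwise from north.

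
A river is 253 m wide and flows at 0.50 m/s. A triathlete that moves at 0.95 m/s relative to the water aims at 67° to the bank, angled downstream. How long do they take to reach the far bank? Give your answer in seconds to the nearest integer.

The component of the triathlete's velocity perpendicular to the bank is 0.95 × sin 67° = 0.874 m/s.
The flow acts along the bank and has no component across it.
Time = 253 / 0.874 = 289.315 s.

289 s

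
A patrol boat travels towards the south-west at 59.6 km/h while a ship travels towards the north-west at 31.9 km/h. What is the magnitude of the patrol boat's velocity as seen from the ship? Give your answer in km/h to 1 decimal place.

Taking east as x and north as y: patrol boat velocity = (-42.144, -42.144) km/h; ship velocity = (-22.557, 22.557) km/h.
Velocity of patrol boat relative to ship = (-42.144, -42.144) − (-22.557, 22.557) = (-19.587, -64.700) km/h.
Magnitude = |(-19.587, -64.700)| = 67.600 km/h.

67.6 km/h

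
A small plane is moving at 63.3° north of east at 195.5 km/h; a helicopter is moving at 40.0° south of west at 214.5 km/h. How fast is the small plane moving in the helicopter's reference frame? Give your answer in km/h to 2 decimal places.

Taking east as x and north as y: small plane velocity = (87.842, 174.654) km/h; helicopter velocity = (-164.317, -137.878) km/h.
Velocity of small plane relative to helicopter = (87.842, 174.654) − (-164.317, -137.878) = (252.158, 312.532) km/h.
Magnitude = |(252.158, 312.532)| = 401.572 km/h.

401.57 km/h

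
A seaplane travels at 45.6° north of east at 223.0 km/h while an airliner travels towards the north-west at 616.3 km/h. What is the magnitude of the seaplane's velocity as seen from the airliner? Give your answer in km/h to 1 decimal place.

Taking east as x and north as y: seaplane velocity = (156.025, 159.327) km/h; airliner velocity = (-435.790, 435.790) km/h.
Velocity of seaplane relative to airliner = (156.025, 159.327) − (-435.790, 435.790) = (591.815, -276.463) km/h.
Magnitude = |(591.815, -276.463)| = 653.205 km/h.

653.2 km/h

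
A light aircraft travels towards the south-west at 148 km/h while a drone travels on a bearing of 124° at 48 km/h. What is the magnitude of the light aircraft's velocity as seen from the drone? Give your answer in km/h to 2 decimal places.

Taking east as x and north as y: light aircraft velocity = (-104.652, -104.652) km/h; drone velocity = (39.794, -26.841) km/h.
Velocity of light aircraft relative to drone = (-104.652, -104.652) − (39.794, -26.841) = (-144.446, -77.811) km/h.
Magnitude = |(-144.446, -77.811)| = 164.070 km/h.

164.07 km/h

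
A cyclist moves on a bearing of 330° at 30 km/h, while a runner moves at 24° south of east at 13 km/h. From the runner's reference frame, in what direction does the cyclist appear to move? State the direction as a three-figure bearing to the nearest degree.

319°

Taking east as x and north as y: cyclist velocity = (-15.000, 25.981) km/h; runner velocity = (11.876, -5.288) km/h.
Velocity of cyclist relative to runner = (-15.000, 25.981) − (11.876, -5.288) = (-26.876, 31.268) km/h.
Bearing = atan2(-26.88, 31.27) = 319.32° clockwise from north.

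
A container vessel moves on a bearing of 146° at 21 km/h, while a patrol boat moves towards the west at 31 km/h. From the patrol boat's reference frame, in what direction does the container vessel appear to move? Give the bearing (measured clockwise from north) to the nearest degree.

Taking east as x and north as y: container vessel velocity = (11.743, -17.410) km/h; patrol boat velocity = (-31.000, 0.000) km/h.
Velocity of container vessel relative to patrol boat = (11.743, -17.410) − (-31.000, 0.000) = (42.743, -17.410) km/h.
Bearing = atan2(42.74, -17.41) = 112.16° clockwise from north.

112°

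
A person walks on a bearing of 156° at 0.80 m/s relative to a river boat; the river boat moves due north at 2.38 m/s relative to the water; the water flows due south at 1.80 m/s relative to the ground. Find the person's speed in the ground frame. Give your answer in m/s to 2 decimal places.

0.36 m/s

In east/north components (m/s): person relative to river boat = (0.325, -0.731); river boat relative to water = (0.000, 2.380); water relative to ground = (0.000, -1.800).
Sum = (0.325, -0.151) m/s.
Speed = |(0.325, -0.151)| = 0.359 m/s.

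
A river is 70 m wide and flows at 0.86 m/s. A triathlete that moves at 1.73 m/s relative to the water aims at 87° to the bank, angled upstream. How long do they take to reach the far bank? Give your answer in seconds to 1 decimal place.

40.5 s

The component of the triathlete's velocity perpendicular to the bank is 1.73 × sin 87° = 1.728 m/s.
Only the cross-stream component determines the crossing time; the current contributes nothing perpendicular to the bank.
Time = 70 / 1.728 = 40.518 s.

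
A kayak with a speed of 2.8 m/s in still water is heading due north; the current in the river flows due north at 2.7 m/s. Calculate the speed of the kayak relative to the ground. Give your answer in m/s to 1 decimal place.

5.5 m/s

Taking east as x and north as y: velocity relative to the water = (0.000, 2.800) m/s; the water relative to ground = (0.000, 2.700) m/s.
Velocity relative to ground = (0.000, 2.800) + (0.000, 2.700) = (0.000, 5.500) m/s.
Speed = |(0.000, 5.500)| = 5.500 m/s.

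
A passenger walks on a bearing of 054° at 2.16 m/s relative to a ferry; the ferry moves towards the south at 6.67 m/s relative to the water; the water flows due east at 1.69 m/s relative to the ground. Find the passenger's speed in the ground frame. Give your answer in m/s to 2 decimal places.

In east/north components (m/s): passenger relative to ferry = (1.747, 1.270); ferry relative to water = (0.000, -6.670); water relative to ground = (1.690, 0.000).
Sum = (3.437, -5.400) m/s.
Speed = |(3.437, -5.400)| = 6.402 m/s.

6.40 m/s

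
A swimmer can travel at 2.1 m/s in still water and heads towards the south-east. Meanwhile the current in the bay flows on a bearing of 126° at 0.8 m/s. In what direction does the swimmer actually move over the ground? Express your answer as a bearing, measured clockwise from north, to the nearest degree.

Taking east as x and north as y: velocity relative to the water = (1.485, -1.485) m/s; the water relative to ground = (0.647, -0.470) m/s.
Velocity relative to ground = (1.485, -1.485) + (0.647, -0.470) = (2.132, -1.955) m/s.
Bearing = atan2(2.13, -1.96) = 132.52° clockwise from north.

133°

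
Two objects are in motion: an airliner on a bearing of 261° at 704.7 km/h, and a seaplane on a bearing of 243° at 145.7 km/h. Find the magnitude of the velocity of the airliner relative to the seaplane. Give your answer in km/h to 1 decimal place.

Taking east as x and north as y: airliner velocity = (-696.024, -110.239) km/h; seaplane velocity = (-129.820, -66.146) km/h.
Velocity of airliner relative to seaplane = (-696.024, -110.239) − (-129.820, -66.146) = (-566.204, -44.093) km/h.
Magnitude = |(-566.204, -44.093)| = 567.919 km/h.

567.9 km/h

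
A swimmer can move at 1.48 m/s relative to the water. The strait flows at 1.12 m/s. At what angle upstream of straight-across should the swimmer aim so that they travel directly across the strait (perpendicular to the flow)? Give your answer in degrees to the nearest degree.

49°

To cancel the current, the upstream component of the swimmer's velocity must equal the flow: 1.48 sin θ = 1.12.
sin θ = 1.12 / 1.48 = 0.7568.
θ = arcsin(0.7568) = 49.179°.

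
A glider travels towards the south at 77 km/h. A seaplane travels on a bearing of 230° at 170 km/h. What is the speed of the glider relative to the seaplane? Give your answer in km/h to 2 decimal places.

134.17 km/h

Taking east as x and north as y: glider velocity = (0.000, -77.000) km/h; seaplane velocity = (-130.228, -109.274) km/h.
Velocity of glider relative to seaplane = (0.000, -77.000) − (-130.228, -109.274) = (130.228, 32.274) km/h.
Magnitude = |(130.228, 32.274)| = 134.167 km/h.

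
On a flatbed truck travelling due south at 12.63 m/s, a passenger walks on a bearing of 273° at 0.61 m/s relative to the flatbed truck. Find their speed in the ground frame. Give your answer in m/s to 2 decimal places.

12.61 m/s

Taking east as x and north as y: flatbed truck velocity = (0.000, -12.630) m/s; passenger velocity relative to flatbed truck = (-0.609, 0.032) m/s.
Velocity relative to ground = (0.000, -12.630) + (-0.609, 0.032) = (-0.609, -12.598) m/s.
Speed = |(-0.609, -12.598)| = 12.613 m/s.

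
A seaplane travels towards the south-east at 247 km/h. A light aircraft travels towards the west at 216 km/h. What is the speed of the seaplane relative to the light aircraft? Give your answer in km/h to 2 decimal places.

427.92 km/h

Taking east as x and north as y: seaplane velocity = (174.655, -174.655) km/h; light aircraft velocity = (-216.000, 0.000) km/h.
Velocity of seaplane relative to light aircraft = (174.655, -174.655) − (-216.000, 0.000) = (390.655, -174.655) km/h.
Magnitude = |(390.655, -174.655)| = 427.921 km/h.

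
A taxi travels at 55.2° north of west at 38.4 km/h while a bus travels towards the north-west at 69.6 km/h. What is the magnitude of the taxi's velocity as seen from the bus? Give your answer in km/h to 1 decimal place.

32.5 km/h

Taking east as x and north as y: taxi velocity = (-21.915, 31.532) km/h; bus velocity = (-49.215, 49.215) km/h.
Velocity of taxi relative to bus = (-21.915, 31.532) − (-49.215, 49.215) = (27.299, -17.683) km/h.
Magnitude = |(27.299, -17.683)| = 32.526 km/h.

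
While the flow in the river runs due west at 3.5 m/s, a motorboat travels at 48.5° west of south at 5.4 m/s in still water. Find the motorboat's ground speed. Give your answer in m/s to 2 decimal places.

8.35 m/s

Taking east as x and north as y: velocity relative to the water = (-4.044, -3.578) m/s; the water relative to ground = (-3.500, 0.000) m/s.
Velocity relative to ground = (-4.044, -3.578) + (-3.500, 0.000) = (-7.544, -3.578) m/s.
Speed = |(-7.544, -3.578)| = 8.350 m/s.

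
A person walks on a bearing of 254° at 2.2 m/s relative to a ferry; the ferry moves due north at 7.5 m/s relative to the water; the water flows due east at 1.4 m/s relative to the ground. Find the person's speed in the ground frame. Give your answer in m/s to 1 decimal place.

6.9 m/s

In east/north components (m/s): person relative to ferry = (-2.115, -0.606); ferry relative to water = (0.000, 7.500); water relative to ground = (1.400, 0.000).
Sum = (-0.715, 6.894) m/s.
Speed = |(-0.715, 6.894)| = 6.931 m/s.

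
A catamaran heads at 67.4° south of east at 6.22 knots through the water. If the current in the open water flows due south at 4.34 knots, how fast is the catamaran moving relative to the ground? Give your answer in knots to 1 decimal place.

Taking east as x and north as y: velocity relative to the water = (2.390, -5.742) knots; the water relative to ground = (0.000, -4.340) knots.
Velocity relative to ground = (2.390, -5.742) + (0.000, -4.340) = (2.390, -10.082) knots.
Speed = |(2.390, -10.082)| = 10.362 knots.

10.4 knots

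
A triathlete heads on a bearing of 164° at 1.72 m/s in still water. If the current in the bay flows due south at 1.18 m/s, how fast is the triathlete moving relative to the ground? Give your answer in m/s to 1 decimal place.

Taking east as x and north as y: velocity relative to the water = (0.474, -1.653) m/s; the water relative to ground = (0.000, -1.180) m/s.
Velocity relative to ground = (0.474, -1.653) + (0.000, -1.180) = (0.474, -2.833) m/s.
Speed = |(0.474, -2.833)| = 2.873 m/s.

2.9 m/s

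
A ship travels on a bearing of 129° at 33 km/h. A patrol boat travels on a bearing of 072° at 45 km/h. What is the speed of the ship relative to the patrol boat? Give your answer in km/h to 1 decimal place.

Taking east as x and north as y: ship velocity = (25.646, -20.768) km/h; patrol boat velocity = (42.798, 13.906) km/h.
Velocity of ship relative to patrol boat = (25.646, -20.768) − (42.798, 13.906) = (-17.152, -34.673) km/h.
Magnitude = |(-17.152, -34.673)| = 38.684 km/h.

38.7 km/h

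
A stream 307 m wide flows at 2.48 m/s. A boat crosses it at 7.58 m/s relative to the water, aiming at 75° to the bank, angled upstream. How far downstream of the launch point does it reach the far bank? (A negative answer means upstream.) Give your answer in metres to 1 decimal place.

Perpendicular speed = 7.322 m/s; crossing time = 307 / 7.322 = 41.930 s.
Net downstream speed = 0.518 m/s.
Drift = 0.518 × 41.930 = 21.726 m (downstream).

21.7 m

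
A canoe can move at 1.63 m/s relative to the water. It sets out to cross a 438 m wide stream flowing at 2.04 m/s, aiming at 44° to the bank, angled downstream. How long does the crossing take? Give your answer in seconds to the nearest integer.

387 s

The component of the canoe's velocity perpendicular to the bank is 1.63 × sin 44° = 1.132 m/s.
Only the cross-stream component determines the crossing time; the current contributes nothing perpendicular to the bank.
Time = 438 / 1.132 = 386.826 s.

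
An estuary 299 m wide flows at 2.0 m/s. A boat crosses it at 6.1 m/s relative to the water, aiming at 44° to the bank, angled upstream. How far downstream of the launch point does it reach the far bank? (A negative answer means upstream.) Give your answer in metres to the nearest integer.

Perpendicular speed = 4.237 m/s; crossing time = 299 / 4.237 = 70.562 s.
Net downstream speed = -2.388 m/s.
Drift = -2.388 × 70.562 = -168.500 m (upstream).

-168 m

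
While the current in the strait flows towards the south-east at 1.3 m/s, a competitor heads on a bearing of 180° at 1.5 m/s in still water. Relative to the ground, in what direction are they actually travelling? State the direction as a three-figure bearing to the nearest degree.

Taking east as x and north as y: velocity relative to the water = (0.000, -1.500) m/s; the water relative to ground = (0.919, -0.919) m/s.
Velocity relative to ground = (0.000, -1.500) + (0.919, -0.919) = (0.919, -2.419) m/s.
Bearing = atan2(0.92, -2.42) = 159.19° clockwise from north.

159°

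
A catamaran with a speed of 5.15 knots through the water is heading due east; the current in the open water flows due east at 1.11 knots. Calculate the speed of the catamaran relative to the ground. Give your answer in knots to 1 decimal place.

6.3 knots

Taking east as x and north as y: velocity relative to the water = (5.150, 0.000) knots; the water relative to ground = (1.110, 0.000) knots.
Velocity relative to ground = (5.150, 0.000) + (1.110, 0.000) = (6.260, 0.000) knots.
Speed = |(6.260, 0.000)| = 6.260 knots.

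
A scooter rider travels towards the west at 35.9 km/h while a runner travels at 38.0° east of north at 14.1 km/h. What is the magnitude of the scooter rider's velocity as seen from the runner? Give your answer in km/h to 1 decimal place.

45.9 km/h

Taking east as x and north as y: scooter rider velocity = (-35.900, 0.000) km/h; runner velocity = (8.681, 11.111) km/h.
Velocity of scooter rider relative to runner = (-35.900, 0.000) − (8.681, 11.111) = (-44.581, -11.111) km/h.
Magnitude = |(-44.581, -11.111)| = 45.945 km/h.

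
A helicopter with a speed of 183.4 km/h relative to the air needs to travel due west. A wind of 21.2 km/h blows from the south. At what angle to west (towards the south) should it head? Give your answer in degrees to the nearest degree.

7°

The wind pushes perpendicular to the desired track; the heading must have a component into the wind equal to 21.2 km/h: 183.4 sin θ = 21.2.
sin θ = 0.1156, so θ = 6.638°.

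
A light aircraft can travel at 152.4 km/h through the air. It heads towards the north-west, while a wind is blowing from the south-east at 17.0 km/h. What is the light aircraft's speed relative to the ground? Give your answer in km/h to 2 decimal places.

Taking east as x and north as y: velocity relative to the air = (-107.763, 107.763) km/h; the air relative to ground = (-12.021, 12.021) km/h.
Velocity relative to ground = (-107.763, 107.763) + (-12.021, 12.021) = (-119.784, 119.784) km/h.
Speed = |(-119.784, 119.784)| = 169.400 km/h.

169.40 km/h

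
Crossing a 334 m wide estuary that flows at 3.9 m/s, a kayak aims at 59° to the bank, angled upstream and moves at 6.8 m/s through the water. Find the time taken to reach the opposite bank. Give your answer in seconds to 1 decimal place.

57.3 s

The component of the kayak's velocity perpendicular to the bank is 6.8 × sin 59° = 5.829 m/s.
Only the cross-stream component determines the crossing time; the current contributes nothing perpendicular to the bank.
Time = 334 / 5.829 = 57.302 s.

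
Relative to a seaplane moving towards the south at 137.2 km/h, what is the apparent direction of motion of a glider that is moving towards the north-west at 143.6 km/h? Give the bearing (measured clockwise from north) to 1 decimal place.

337.0°

Taking east as x and north as y: glider velocity = (-101.541, 101.541) km/h; seaplane velocity = (0.000, -137.200) km/h.
Velocity of glider relative to seaplane = (-101.541, 101.541) − (0.000, -137.200) = (-101.541, 238.741) km/h.
Bearing = atan2(-101.54, 238.74) = 336.96° clockwise from north.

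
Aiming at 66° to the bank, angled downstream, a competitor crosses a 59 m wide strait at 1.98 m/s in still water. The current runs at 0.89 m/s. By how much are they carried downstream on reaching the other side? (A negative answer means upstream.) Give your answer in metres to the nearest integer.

Perpendicular speed = 1.809 m/s; crossing time = 59 / 1.809 = 32.618 s.
Net downstream speed = 1.695 m/s.
Drift = 1.695 × 32.618 = 55.298 m (downstream).

55 m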